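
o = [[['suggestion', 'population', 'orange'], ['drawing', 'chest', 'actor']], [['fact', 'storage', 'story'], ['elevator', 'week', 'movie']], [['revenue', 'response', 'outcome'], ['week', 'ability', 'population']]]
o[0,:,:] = [['suggestion', 'population', 'orange'], ['drawing', 'chest', 'actor']]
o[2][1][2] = 'population'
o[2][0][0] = 'revenue'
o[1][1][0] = 'elevator'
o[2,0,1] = 'response'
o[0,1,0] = 'drawing'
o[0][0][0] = 'suggestion'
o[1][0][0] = 'fact'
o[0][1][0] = 'drawing'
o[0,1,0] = 'drawing'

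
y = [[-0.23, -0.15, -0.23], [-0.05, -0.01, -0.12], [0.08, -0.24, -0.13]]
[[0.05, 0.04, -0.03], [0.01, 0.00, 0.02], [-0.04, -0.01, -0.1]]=y @ [[-0.3, -0.23, 0.01], [0.02, -0.10, 0.55], [0.07, 0.10, -0.23]]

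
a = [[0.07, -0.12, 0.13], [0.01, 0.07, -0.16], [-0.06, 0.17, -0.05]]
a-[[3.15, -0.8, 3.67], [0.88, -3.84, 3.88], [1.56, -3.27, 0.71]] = [[-3.08, 0.68, -3.54], [-0.87, 3.91, -4.04], [-1.62, 3.44, -0.76]]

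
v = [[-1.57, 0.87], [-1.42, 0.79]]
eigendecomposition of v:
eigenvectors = [[-0.74, -0.48], [-0.67, -0.88]]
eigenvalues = [-0.79, 0.01]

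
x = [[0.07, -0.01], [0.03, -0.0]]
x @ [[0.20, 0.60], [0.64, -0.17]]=[[0.01, 0.04], [0.01, 0.02]]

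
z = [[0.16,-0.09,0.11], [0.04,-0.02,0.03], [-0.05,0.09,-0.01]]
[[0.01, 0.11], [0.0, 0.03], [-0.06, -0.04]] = z@[[-0.05, -0.26], [-0.77, -0.46], [-0.43, 0.96]]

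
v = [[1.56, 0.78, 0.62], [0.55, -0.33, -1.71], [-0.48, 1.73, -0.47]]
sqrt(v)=[[1.28, 0.18, 0.38], [0.12, 0.85, -1.03], [-0.28, 1.05, 0.85]]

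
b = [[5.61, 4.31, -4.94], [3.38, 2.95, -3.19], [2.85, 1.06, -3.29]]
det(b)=-2.900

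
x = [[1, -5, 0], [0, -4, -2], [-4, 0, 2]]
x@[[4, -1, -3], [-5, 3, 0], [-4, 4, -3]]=[[29, -16, -3], [28, -20, 6], [-24, 12, 6]]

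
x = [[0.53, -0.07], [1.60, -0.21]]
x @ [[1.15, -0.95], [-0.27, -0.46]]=[[0.63, -0.47], [1.9, -1.42]]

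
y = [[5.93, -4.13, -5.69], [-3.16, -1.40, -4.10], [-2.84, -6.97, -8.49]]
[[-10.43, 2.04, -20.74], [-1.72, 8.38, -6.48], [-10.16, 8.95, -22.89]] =y @[[-0.54, -0.61, -0.8], [1.13, 1.51, 1.6], [0.45, -2.09, 1.65]]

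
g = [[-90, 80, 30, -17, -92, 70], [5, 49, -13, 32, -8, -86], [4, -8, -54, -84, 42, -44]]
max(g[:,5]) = 70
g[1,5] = -86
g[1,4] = -8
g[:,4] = [-92, -8, 42]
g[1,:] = [5, 49, -13, 32, -8, -86]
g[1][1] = 49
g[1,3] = 32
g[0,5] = 70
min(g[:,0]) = -90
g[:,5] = [70, -86, -44]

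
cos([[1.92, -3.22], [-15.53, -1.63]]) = [[0.50, 0.05], [0.26, 0.56]]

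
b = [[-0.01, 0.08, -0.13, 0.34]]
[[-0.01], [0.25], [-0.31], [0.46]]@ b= [[0.00, -0.0, 0.0, -0.00], [-0.0, 0.02, -0.03, 0.08], [0.00, -0.02, 0.04, -0.11], [-0.00, 0.04, -0.06, 0.16]]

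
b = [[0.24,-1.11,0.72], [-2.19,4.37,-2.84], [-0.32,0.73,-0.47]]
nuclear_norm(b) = 6.17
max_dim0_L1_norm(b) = 6.21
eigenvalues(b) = [4.42, -0.29, 0.0]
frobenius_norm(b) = 5.88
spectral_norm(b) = 5.88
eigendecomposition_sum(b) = [[0.49,-1.04,0.68], [-2.08,4.40,-2.86], [-0.34,0.72,-0.47]] + [[-0.25,-0.07,0.04], [-0.11,-0.03,0.02], [0.02,0.01,-0.0]] + [[-0.0, 0.0, -0.00], [0.00, -0.00, 0.0], [0.00, -0.0, 0.01]]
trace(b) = 4.14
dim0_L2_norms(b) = [2.23, 4.57, 2.97]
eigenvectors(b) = [[0.23,-0.92,-0.01], [-0.96,-0.38,0.54], [-0.16,0.08,0.84]]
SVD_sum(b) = [[0.5,-1.02,0.66], [-2.13,4.39,-2.85], [-0.35,0.72,-0.47]] + [[-0.26, -0.09, 0.06], [-0.06, -0.02, 0.01], [0.03, 0.01, -0.01]] + [[-0.00, 0.0, 0.0], [0.0, -0.00, -0.0], [-0.00, 0.0, 0.0]]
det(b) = -0.01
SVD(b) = [[-0.22, -0.96, 0.14], [0.96, -0.24, -0.13], [0.16, 0.11, 0.98]] @ diag([5.87719875708607, 0.28534661156723706, 0.0034757694162251716]) @ [[-0.38, 0.78, -0.50],[0.93, 0.32, -0.20],[-0.00, 0.54, 0.84]]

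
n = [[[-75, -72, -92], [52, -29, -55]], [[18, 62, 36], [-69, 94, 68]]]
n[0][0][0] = -75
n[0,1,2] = -55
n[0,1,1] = -29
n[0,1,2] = -55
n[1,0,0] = 18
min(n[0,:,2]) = -92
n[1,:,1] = [62, 94]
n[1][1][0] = -69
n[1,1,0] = -69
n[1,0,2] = 36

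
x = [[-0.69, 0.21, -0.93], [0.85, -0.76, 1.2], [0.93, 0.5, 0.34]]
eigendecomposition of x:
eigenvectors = [[-0.47+0.32j, -0.47-0.32j, 0.43+0.00j],[(0.5+0.04j), 0.50-0.04j, -0.90+0.00j],[0.65+0.00j, 0.65-0.00j, (0.03+0j)]]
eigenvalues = [(0.05+0.48j), (0.05-0.48j), (-1.21+0j)]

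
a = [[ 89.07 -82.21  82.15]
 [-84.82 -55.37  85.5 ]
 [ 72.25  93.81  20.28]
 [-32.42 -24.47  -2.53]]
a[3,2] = -2.53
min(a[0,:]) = -82.21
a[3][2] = -2.53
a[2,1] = 93.81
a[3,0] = -32.42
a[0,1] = -82.21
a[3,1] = -24.47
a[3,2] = -2.53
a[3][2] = -2.53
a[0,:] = [89.07, -82.21, 82.15]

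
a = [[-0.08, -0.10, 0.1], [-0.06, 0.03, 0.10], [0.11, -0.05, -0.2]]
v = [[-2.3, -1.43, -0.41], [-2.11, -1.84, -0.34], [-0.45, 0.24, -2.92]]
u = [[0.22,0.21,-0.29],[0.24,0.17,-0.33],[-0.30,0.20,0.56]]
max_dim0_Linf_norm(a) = 0.2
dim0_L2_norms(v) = [3.15, 2.34, 2.97]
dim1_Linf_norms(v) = [2.3, 2.11, 2.92]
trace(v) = -7.06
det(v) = -3.41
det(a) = 0.00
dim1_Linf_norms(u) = [0.29, 0.33, 0.56]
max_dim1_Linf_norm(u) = 0.56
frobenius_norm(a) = 0.31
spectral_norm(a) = 0.29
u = v @ a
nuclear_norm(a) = 0.41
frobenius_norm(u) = 0.90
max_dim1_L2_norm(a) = 0.23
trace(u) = 0.95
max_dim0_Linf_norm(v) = 2.92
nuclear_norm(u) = 1.18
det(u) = -0.00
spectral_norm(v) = 4.02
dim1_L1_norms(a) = [0.28, 0.19, 0.36]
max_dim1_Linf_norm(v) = 2.92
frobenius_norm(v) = 4.92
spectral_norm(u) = 0.84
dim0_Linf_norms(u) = [0.3, 0.21, 0.56]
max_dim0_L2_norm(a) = 0.24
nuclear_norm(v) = 7.15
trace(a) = -0.25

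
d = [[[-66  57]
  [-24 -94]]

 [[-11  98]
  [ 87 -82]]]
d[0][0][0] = -66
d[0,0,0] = -66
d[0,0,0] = -66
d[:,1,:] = [[-24, -94], [87, -82]]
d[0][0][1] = 57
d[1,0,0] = -11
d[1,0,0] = -11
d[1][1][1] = -82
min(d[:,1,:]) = -94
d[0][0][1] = 57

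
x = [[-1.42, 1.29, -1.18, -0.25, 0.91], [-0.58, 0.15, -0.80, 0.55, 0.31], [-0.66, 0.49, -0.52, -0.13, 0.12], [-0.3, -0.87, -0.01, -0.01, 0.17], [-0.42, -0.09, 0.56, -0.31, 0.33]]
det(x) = -0.20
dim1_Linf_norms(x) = [1.42, 0.8, 0.66, 0.87, 0.56]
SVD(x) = [[-0.87, -0.01, 0.22, -0.06, 0.43], [-0.33, -0.17, -0.69, 0.57, -0.25], [-0.34, 0.02, 0.04, -0.5, -0.79], [0.07, -0.85, -0.24, -0.42, 0.2], [-0.01, -0.50, 0.65, 0.5, -0.29]] @ diag([2.780565282055338, 1.0232802048211243, 0.9891014004071218, 0.33886111315677653, 0.2137893831615167]) @ [[0.59, -0.51, 0.53, 0.03, -0.33], [0.55, 0.74, -0.13, 0.07, -0.36], [-0.14, 0.36, 0.64, -0.64, 0.17], [0.01, 0.24, 0.47, 0.72, 0.46], [0.57, -0.10, -0.27, -0.26, 0.72]]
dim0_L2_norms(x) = [1.75, 1.64, 1.62, 0.69, 1.04]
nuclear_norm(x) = 5.35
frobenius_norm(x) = 3.15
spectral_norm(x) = 2.78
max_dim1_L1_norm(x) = 5.05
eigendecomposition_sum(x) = [[(-1.18-0j), (0.99+0j), (-1+0j), -0.56+0.00j, (0.56-0j)], [(-0.52-0j), (0.44+0j), -0.44+0.00j, (-0.25+0j), 0.24-0.00j], [-0.62-0.00j, 0.53+0.00j, (-0.53+0j), -0.30+0.00j, (0.29-0j)], [-0.54-0.00j, 0.46+0.00j, (-0.46+0j), -0.26+0.00j, (0.26-0j)], [(-0.2-0j), (0.17+0j), (-0.17+0j), (-0.1+0j), 0.10-0.00j]] + [[(-0.08+0.09j),0.06-0.03j,0.12-0.16j,(-0.08+0j),0.16+0.05j], [-0.03-0.02j,(0.01+0.01j),0.05+0.02j,-0.00-0.02j,-0.01+0.04j], [-0.01-0.08j,-0.01+0.05j,(0.04+0.13j),(0.03-0.05j),-0.09+0.07j], [-0.00-0.05j,-0.01+0.03j,(0.02+0.09j),0.02-0.03j,-0.06+0.04j], [(-0.15+0.01j),(0.08+0.03j),(0.26-0.05j),-0.08-0.06j,(0.12+0.18j)]] + [[-0.08-0.09j, (0.06+0.03j), 0.12+0.16j, (-0.08-0j), (0.16-0.05j)], [(-0.03+0.02j), 0.01-0.01j, (0.05-0.02j), (-0+0.02j), -0.01-0.04j], [-0.01+0.08j, -0.01-0.05j, 0.04-0.13j, (0.03+0.05j), (-0.09-0.07j)], [-0.00+0.05j, -0.01-0.03j, 0.02-0.09j, 0.02+0.03j, (-0.06-0.04j)], [(-0.15-0.01j), (0.08-0.03j), 0.26+0.05j, (-0.08+0.06j), (0.12-0.18j)]] + [[(-0.04-0.06j),  0.09+0.36j,  -0.21-0.07j,  0.23-0.11j,  (0.02-0.02j)], [-0.01-0.12j,  -0.15+0.56j,  (-0.23-0.25j),  0.40+0.02j,  (0.04-0.01j)], [-0.00-0.02j,  (-0.01+0.08j),  (-0.04-0.03j),  0.05-0.01j,  -0j], [0.13-0.04j,  (-0.65+0.01j),  0.21-0.33j,  0.10+0.45j,  (0.02+0.04j)], [(0.05+0j),  (-0.21-0.08j),  (0.11-0.08j),  (-0.03+0.16j),  0.00+0.02j]] + [[-0.04+0.06j,(0.09-0.36j),-0.21+0.07j,0.23+0.11j,0.02+0.02j], [(-0.01+0.12j),(-0.15-0.56j),-0.23+0.25j,0.40-0.02j,(0.04+0.01j)], [(-0+0.02j),(-0.01-0.08j),(-0.04+0.03j),(0.05+0.01j),0j], [0.13+0.04j,-0.65-0.01j,0.21+0.33j,(0.1-0.45j),0.02-0.04j], [0.05-0.00j,(-0.21+0.08j),(0.11+0.08j),-0.03-0.16j,-0.02j]]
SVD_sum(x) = [[-1.44, 1.23, -1.29, -0.07, 0.81], [-0.55, 0.47, -0.49, -0.03, 0.31], [-0.57, 0.49, -0.51, -0.03, 0.32], [0.12, -0.10, 0.11, 0.01, -0.07], [-0.02, 0.01, -0.01, -0.00, 0.01]] + [[-0.0, -0.01, 0.0, -0.00, 0.0], [-0.10, -0.13, 0.02, -0.01, 0.06], [0.01, 0.01, -0.0, 0.00, -0.01], [-0.48, -0.65, 0.11, -0.06, 0.31], [-0.28, -0.38, 0.07, -0.03, 0.18]] + [[-0.03, 0.08, 0.14, -0.14, 0.04], [0.10, -0.24, -0.44, 0.44, -0.11], [-0.01, 0.01, 0.02, -0.02, 0.01], [0.03, -0.09, -0.15, 0.15, -0.04], [-0.09, 0.23, 0.41, -0.41, 0.11]] + [[-0.00, -0.00, -0.01, -0.01, -0.01], [0.00, 0.05, 0.09, 0.14, 0.09], [-0.0, -0.04, -0.08, -0.12, -0.08], [-0.0, -0.03, -0.07, -0.1, -0.06], [0.0, 0.04, 0.08, 0.12, 0.08]] + [[0.05, -0.01, -0.02, -0.02, 0.07], [-0.03, 0.01, 0.01, 0.01, -0.04], [-0.10, 0.02, 0.05, 0.04, -0.12], [0.02, -0.0, -0.01, -0.01, 0.03], [-0.04, 0.01, 0.02, 0.02, -0.05]]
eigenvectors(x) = [[(0.76+0j), -0.40+0.35j, -0.40-0.35j, (0.09+0.37j), 0.09-0.37j],[(0.34+0j), -0.11-0.09j, -0.11+0.09j, -0.16+0.57j, (-0.16-0.57j)],[(0.4+0j), -0.03-0.37j, -0.03+0.37j, -0.01+0.08j, (-0.01-0.08j)],[(0.35+0j), -0.24j, 0.00+0.24j, -0.67+0.00j, (-0.67-0j)],[0.13+0.00j, (-0.71+0j), (-0.71-0j), (-0.22-0.09j), (-0.22+0.09j)]]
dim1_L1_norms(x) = [5.05, 2.39, 1.92, 1.36, 1.71]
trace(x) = -1.47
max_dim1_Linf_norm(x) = 1.42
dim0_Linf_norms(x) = [1.42, 1.29, 1.18, 0.55, 0.91]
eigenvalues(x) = [(-1.44+0j), (0.11+0.39j), (0.11-0.39j), (-0.12+0.92j), (-0.12-0.92j)]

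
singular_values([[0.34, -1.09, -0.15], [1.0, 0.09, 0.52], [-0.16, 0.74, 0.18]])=[1.4, 1.12, 0.03]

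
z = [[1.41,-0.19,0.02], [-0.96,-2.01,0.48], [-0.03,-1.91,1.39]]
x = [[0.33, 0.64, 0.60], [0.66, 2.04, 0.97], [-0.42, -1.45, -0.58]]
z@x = [[0.33, 0.49, 0.65], [-1.84, -5.41, -2.8], [-1.85, -5.93, -2.68]]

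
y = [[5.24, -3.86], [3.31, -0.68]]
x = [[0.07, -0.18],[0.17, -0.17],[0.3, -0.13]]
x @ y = [[-0.23, -0.15], [0.33, -0.54], [1.14, -1.07]]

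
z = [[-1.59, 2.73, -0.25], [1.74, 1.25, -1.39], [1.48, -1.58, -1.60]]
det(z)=9.806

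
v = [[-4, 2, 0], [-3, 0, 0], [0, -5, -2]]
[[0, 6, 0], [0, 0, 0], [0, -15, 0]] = v@ [[0, 0, 0], [0, 3, 0], [0, 0, 0]]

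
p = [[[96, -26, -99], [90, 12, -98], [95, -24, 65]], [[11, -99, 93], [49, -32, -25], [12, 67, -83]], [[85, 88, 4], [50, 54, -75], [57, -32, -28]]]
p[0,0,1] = -26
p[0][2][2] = 65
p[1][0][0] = 11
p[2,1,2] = -75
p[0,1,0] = 90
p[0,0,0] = 96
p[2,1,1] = 54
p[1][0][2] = 93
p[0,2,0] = 95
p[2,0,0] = 85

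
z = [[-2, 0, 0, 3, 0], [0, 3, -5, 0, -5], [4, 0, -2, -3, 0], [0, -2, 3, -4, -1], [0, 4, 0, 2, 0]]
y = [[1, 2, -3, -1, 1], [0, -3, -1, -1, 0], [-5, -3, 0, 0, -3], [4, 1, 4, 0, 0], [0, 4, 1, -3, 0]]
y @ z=[[-14, 12, -7, 18, -9], [-4, -7, 14, 7, 16], [10, -21, 15, -21, 15], [8, 3, -13, 0, -5], [4, 18, -31, 9, -17]]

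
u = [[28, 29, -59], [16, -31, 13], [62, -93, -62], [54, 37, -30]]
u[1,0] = 16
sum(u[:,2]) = -138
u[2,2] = -62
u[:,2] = [-59, 13, -62, -30]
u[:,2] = [-59, 13, -62, -30]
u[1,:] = [16, -31, 13]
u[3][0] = 54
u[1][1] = -31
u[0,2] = -59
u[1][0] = 16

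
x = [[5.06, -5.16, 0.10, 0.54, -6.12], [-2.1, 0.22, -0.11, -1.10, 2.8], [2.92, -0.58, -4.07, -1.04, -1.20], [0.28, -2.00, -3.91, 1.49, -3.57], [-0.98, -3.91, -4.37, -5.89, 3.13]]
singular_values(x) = [11.25, 9.49, 4.5, 2.93, 0.37]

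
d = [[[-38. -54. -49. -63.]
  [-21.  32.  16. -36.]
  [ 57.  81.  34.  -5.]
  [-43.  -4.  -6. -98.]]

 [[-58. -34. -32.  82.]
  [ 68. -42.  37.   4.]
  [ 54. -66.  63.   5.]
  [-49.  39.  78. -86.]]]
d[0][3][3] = -98.0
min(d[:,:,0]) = -58.0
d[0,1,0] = -21.0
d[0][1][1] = 32.0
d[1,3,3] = -86.0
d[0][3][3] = -98.0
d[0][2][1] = 81.0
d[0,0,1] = -54.0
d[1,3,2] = 78.0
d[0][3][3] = -98.0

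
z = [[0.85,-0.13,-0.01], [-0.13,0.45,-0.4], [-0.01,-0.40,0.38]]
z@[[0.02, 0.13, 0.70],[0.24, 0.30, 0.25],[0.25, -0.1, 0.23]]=[[-0.02, 0.07, 0.56], [0.01, 0.16, -0.07], [-0.0, -0.16, -0.02]]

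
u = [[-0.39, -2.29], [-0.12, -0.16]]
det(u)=-0.212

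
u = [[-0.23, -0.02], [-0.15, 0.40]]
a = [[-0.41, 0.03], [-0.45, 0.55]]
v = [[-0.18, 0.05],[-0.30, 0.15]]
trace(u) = 0.17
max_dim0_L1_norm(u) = 0.42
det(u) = -0.10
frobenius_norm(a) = 0.82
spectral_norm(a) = 0.77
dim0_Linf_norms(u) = [0.23, 0.4]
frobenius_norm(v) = 0.38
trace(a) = 0.14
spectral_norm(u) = 0.43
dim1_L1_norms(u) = [0.25, 0.55]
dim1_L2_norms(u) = [0.23, 0.43]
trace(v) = -0.03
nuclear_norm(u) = 0.65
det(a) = -0.21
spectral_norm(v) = 0.38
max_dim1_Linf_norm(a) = 0.55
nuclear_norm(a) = 1.05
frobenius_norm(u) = 0.49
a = u + v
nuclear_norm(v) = 0.41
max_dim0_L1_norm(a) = 0.86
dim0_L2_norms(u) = [0.27, 0.4]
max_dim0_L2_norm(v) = 0.35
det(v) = -0.01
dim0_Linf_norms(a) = [0.45, 0.55]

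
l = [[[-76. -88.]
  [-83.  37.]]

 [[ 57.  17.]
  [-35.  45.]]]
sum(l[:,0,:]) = -90.0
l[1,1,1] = 45.0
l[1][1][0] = -35.0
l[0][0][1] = -88.0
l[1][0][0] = 57.0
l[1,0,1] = 17.0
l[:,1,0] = [-83.0, -35.0]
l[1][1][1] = 45.0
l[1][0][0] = 57.0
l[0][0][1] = -88.0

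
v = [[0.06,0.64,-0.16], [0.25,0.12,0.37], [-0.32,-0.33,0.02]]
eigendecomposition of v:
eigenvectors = [[0.82+0.00j,(0.62+0.21j),(0.62-0.21j)], [-0.54+0.00j,(-0.03+0.34j),-0.03-0.34j], [0.20+0.00j,(-0.68+0j),(-0.68-0j)]]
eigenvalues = [(-0.4+0j), (0.3+0.27j), (0.3-0.27j)]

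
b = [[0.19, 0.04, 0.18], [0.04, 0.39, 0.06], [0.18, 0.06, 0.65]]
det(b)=0.035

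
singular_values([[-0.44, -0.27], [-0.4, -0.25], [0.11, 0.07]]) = [0.71, 0.0]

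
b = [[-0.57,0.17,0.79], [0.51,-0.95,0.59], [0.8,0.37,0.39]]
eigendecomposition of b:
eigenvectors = [[(-0.45+0j), (0.16+0.27j), (0.16-0.27j)], [-0.36+0.00j, 0.88+0.00j, 0.88-0.00j], [(-0.81+0j), (-0.3-0.16j), (-0.3+0.16j)]]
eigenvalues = [(1+0j), (-1.06+0.05j), (-1.06-0.05j)]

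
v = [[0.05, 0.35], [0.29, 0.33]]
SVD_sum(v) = [[0.16, 0.29], [0.21, 0.38]] + [[-0.11, 0.06], [0.08, -0.05]]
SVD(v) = [[-0.61, -0.79], [-0.79, 0.61]] @ diag([0.541638824548173, 0.15693114331474617]) @ [[-0.48, -0.88], [0.88, -0.48]]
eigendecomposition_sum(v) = [[-0.11, 0.08], [0.07, -0.05]] + [[0.16, 0.27], [0.22, 0.38]]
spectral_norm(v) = 0.54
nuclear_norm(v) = 0.70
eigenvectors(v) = [[-0.86, -0.58],[0.51, -0.81]]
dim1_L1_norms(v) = [0.4, 0.62]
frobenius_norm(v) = 0.56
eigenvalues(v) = [-0.16, 0.54]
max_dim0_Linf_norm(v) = 0.35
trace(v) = 0.38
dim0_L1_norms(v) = [0.34, 0.68]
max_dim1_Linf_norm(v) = 0.35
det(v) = -0.08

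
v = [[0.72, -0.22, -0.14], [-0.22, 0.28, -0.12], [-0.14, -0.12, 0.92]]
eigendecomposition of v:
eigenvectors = [[0.40, 0.8, -0.45], [0.89, -0.45, -0.01], [0.21, 0.4, 0.89]]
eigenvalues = [0.15, 0.77, 0.99]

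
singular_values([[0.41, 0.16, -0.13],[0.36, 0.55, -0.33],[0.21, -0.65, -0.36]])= [0.89, 0.73, 0.18]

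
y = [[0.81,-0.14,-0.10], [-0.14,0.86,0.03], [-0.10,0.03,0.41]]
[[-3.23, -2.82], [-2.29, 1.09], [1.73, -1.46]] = y @ [[-4.16, -3.91], [-3.46, 0.79], [3.47, -4.57]]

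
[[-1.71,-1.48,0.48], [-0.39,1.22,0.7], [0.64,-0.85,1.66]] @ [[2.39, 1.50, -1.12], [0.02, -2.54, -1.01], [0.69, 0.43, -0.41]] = [[-3.79, 1.4, 3.21],[-0.42, -3.38, -1.08],[2.66, 3.83, -0.54]]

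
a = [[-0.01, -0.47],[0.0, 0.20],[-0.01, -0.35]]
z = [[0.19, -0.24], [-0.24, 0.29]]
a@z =[[0.11,-0.13], [-0.05,0.06], [0.08,-0.10]]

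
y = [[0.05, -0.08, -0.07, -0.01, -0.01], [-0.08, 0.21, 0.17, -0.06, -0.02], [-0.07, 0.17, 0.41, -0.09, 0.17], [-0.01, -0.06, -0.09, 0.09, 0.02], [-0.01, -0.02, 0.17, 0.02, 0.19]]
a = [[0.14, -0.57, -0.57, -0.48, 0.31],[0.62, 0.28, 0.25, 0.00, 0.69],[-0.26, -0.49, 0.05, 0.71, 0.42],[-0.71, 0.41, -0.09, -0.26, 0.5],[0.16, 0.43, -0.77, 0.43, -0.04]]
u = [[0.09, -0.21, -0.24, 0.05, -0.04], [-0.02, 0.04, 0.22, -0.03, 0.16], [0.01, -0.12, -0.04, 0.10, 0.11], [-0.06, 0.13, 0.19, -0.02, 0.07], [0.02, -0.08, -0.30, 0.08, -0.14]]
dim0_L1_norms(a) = [1.89, 2.18, 1.73, 1.88, 1.96]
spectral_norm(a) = 1.00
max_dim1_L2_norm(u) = 0.35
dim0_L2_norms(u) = [0.11, 0.29, 0.48, 0.14, 0.25]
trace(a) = 0.17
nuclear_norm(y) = 0.95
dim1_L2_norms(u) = [0.34, 0.28, 0.2, 0.25, 0.35]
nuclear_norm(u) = 0.94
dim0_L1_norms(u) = [0.2, 0.58, 0.99, 0.28, 0.52]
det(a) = -0.99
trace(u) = -0.07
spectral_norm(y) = 0.59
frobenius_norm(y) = 0.65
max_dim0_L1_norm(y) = 0.91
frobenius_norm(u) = 0.64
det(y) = 0.00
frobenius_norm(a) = 2.23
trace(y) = 0.95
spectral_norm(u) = 0.59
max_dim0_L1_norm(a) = 2.18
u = a @ y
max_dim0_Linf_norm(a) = 0.77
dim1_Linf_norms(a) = [0.57, 0.69, 0.71, 0.71, 0.77]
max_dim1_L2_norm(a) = 1.0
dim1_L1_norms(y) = [0.22, 0.54, 0.91, 0.27, 0.41]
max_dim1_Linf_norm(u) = 0.3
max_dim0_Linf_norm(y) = 0.41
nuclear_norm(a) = 4.99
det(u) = 0.00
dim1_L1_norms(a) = [2.07, 1.84, 1.93, 1.97, 1.83]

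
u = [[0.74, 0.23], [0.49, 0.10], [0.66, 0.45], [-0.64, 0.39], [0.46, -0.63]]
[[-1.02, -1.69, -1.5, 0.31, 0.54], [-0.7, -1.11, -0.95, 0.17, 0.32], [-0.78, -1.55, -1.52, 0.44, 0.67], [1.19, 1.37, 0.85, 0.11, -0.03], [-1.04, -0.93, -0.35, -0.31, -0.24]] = u@ [[-1.54, -2.24, -1.79, 0.22, 0.5],[0.52, -0.16, -0.75, 0.65, 0.75]]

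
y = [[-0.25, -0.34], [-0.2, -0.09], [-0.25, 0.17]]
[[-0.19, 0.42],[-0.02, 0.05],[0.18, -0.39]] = y @ [[-0.22, 0.49], [0.72, -1.59]]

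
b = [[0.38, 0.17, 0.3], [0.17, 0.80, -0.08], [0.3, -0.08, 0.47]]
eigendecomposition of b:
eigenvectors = [[0.75,-0.54,-0.39],[-0.24,0.33,-0.91],[-0.62,-0.78,-0.11]]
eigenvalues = [0.08, 0.71, 0.86]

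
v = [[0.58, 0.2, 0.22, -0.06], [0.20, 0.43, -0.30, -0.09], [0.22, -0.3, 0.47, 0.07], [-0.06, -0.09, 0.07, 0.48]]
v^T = [[0.58, 0.20, 0.22, -0.06], [0.20, 0.43, -0.30, -0.09], [0.22, -0.3, 0.47, 0.07], [-0.06, -0.09, 0.07, 0.48]]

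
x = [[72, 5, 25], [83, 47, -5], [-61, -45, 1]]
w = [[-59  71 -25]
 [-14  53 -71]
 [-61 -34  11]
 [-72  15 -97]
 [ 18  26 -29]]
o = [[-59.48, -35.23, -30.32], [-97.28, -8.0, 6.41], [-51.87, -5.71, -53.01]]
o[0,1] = -35.23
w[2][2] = 11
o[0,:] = [-59.48, -35.23, -30.32]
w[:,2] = [-25, -71, 11, -97, -29]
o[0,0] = -59.48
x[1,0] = 83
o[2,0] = -51.87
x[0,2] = 25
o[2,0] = -51.87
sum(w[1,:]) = -32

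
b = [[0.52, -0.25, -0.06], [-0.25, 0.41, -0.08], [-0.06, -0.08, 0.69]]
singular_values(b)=[0.72, 0.71, 0.19]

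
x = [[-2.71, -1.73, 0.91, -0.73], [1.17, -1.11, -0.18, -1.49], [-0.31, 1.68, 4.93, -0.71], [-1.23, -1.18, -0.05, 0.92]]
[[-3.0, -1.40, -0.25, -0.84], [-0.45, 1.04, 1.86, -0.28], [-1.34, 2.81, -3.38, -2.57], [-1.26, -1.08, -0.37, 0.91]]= x @ [[0.43, 0.78, 0.34, 0.31], [0.75, -0.03, -0.46, -0.46], [-0.48, 0.61, -0.59, -0.23], [0.14, -0.14, -0.57, 0.80]]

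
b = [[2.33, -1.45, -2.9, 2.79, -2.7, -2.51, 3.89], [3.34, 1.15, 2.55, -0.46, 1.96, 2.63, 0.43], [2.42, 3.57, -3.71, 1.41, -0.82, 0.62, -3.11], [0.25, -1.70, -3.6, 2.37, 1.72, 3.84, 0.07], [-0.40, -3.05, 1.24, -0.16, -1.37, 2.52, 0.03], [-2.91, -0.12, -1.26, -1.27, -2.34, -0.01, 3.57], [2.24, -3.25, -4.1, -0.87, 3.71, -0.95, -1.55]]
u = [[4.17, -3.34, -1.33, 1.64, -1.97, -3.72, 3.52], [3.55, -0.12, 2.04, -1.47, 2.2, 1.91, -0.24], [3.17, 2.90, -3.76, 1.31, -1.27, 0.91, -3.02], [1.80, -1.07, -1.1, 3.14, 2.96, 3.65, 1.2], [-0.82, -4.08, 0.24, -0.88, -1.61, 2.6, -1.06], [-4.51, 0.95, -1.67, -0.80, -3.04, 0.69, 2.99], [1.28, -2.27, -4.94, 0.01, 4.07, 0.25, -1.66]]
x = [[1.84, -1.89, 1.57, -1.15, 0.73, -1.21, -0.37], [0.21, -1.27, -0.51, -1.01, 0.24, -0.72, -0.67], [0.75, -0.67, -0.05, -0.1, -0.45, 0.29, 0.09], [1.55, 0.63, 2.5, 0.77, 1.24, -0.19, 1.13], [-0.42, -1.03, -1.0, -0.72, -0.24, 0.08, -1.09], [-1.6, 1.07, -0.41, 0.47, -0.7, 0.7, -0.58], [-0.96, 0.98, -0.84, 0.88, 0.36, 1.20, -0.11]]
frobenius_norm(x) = 6.71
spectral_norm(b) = 9.04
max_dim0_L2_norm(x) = 3.29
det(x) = 0.00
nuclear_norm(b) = 39.96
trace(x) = 1.64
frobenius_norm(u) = 17.26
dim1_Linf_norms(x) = [1.89, 1.27, 0.75, 2.5, 1.09, 1.6, 1.2]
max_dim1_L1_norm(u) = 19.69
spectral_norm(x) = 5.13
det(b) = -96920.35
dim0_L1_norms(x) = [7.33, 7.54, 6.88, 5.1, 3.96, 4.39, 4.04]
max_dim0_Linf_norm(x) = 2.5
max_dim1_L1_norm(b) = 18.57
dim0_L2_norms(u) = [8.12, 6.59, 6.97, 4.22, 6.89, 6.24, 5.99]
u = x + b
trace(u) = 0.85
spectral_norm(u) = 9.83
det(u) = -188346.67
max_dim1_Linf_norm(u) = 4.94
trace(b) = -0.79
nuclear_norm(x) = 12.14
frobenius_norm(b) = 16.32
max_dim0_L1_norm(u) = 19.3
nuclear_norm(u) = 42.91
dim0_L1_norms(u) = [19.3, 14.73, 15.08, 9.25, 17.12, 13.73, 13.69]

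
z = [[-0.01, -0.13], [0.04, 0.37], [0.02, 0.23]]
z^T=[[-0.01, 0.04, 0.02],  [-0.13, 0.37, 0.23]]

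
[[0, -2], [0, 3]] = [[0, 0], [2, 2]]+[[0, -2], [-2, 1]]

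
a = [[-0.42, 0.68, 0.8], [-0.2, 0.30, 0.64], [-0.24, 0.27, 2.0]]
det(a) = 0.00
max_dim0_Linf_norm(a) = 2.0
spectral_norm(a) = 2.36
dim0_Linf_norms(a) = [0.42, 0.68, 2.0]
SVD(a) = [[-0.43, 0.83, 0.35],[-0.31, 0.23, -0.92],[-0.85, -0.50, 0.16]] @ diag([2.363571780027731, 0.6020176776580215, 0.0017766383379134666]) @ [[0.19,-0.26,-0.95],  [-0.46,0.83,-0.32],  [0.87,0.49,0.04]]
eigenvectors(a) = [[-0.37, -0.92, -0.88], [-0.29, -0.38, -0.48], [-0.88, -0.06, -0.04]]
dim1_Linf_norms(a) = [0.8, 0.64, 2.0]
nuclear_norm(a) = 2.97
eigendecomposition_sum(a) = [[-0.09, 0.10, 0.85], [-0.07, 0.08, 0.66], [-0.22, 0.23, 2.00]] + [[-0.37, 0.68, -0.07], [-0.15, 0.28, -0.03], [-0.02, 0.04, -0.0]] + [[0.04, -0.1, 0.02], [0.02, -0.05, 0.01], [0.00, -0.0, 0.00]]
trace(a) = 1.88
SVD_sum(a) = [[-0.19,0.26,0.96],  [-0.14,0.19,0.68],  [-0.38,0.52,1.9]] + [[-0.23, 0.42, -0.16],[-0.06, 0.11, -0.04],[0.14, -0.25, 0.10]] + [[0.0, 0.00, 0.0], [-0.0, -0.0, -0.00], [0.0, 0.0, 0.00]]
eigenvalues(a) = [1.99, -0.09, -0.01]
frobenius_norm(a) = 2.44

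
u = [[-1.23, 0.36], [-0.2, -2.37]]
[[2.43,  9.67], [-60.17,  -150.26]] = u @ [[5.32, 10.44], [24.94, 62.52]]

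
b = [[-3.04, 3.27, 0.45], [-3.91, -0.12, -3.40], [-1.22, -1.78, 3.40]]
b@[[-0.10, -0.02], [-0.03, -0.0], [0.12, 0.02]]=[[0.26, 0.07], [-0.01, 0.01], [0.58, 0.09]]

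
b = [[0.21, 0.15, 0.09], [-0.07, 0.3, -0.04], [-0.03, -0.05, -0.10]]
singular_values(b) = [0.34, 0.25, 0.08]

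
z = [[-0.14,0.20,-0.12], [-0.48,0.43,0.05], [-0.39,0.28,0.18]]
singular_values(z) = [0.84, 0.21, 0.0]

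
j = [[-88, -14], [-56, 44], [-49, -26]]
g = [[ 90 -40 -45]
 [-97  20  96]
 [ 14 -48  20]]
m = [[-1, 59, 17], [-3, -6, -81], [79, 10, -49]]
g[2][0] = 14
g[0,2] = -45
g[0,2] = -45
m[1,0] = -3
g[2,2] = 20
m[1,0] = -3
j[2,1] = -26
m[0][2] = 17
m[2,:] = [79, 10, -49]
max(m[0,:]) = 59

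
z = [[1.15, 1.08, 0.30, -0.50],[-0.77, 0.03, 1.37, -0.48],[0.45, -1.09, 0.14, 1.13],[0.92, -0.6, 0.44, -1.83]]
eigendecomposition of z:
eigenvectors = [[(0.04+0j), -0.15-0.39j, (-0.15+0.39j), 0.76+0.00j], [0.37+0.00j, 0.65+0.00j, (0.65-0j), (0.05+0j)], [-0.27+0.00j, -0.06+0.60j, (-0.06-0.6j), 0.57+0.00j], [(0.89+0j), (-0.19+0.1j), -0.19-0.10j, 0.30+0.00j]]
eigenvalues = [(-2.17+0j), (0.21+1.64j), (0.21-1.64j), (1.24+0j)]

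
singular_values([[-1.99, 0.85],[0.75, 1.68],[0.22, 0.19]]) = [2.17, 1.86]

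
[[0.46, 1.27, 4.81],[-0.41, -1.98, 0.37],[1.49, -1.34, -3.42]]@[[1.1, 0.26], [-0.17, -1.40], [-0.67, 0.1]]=[[-2.93, -1.18], [-0.36, 2.70], [4.16, 1.92]]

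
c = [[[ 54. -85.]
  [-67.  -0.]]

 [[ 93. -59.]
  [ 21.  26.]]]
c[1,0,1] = -59.0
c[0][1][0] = -67.0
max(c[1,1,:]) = 26.0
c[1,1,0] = 21.0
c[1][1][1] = 26.0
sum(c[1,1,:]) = 47.0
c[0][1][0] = -67.0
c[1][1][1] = 26.0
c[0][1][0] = -67.0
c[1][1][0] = 21.0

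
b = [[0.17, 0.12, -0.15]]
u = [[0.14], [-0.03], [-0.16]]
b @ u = [[0.04]]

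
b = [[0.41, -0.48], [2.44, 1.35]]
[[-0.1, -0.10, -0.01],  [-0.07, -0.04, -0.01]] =b @ [[-0.10, -0.09, -0.01], [0.13, 0.13, 0.01]]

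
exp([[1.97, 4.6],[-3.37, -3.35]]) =[[-0.38, 0.19], [-0.14, -0.60]]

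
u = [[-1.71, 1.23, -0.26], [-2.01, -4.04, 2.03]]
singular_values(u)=[4.97, 2.07]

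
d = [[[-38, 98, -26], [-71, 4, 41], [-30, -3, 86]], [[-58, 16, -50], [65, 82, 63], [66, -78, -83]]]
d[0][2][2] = 86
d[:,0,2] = [-26, -50]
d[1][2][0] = 66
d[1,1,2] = 63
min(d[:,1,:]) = -71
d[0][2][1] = -3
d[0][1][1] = 4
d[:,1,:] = [[-71, 4, 41], [65, 82, 63]]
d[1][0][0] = -58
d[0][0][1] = 98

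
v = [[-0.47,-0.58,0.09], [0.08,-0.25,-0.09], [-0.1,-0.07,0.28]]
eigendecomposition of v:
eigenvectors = [[(0.22+0j),-0.94+0.00j,(-0.94-0j)],[-0.13+0.00j,0.17+0.27j,(0.17-0.27j)],[(0.97+0j),(-0.13-0j),(-0.13+0j)]]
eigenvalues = [(0.27+0j), (-0.35+0.17j), (-0.35-0.17j)]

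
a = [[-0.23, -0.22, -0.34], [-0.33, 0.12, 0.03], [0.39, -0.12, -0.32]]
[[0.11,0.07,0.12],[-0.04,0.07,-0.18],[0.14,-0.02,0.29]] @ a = [[-0.00, -0.03, -0.07], [-0.08, 0.04, 0.07], [0.09, -0.07, -0.14]]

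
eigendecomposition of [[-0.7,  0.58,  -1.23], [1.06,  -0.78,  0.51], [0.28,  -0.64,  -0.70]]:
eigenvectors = [[0.72+0.00j, (0.42-0.32j), (0.42+0.32j)],[(0.65+0j), -0.65+0.00j, (-0.65-0j)],[-0.23+0.00j, (-0.35-0.42j), -0.35+0.42j]]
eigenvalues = [(0.22+0j), (-1.2+0.85j), (-1.2-0.85j)]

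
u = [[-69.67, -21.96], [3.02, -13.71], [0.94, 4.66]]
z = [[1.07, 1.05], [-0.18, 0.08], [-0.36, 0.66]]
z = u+[[70.74,23.01], [-3.20,13.79], [-1.30,-4.00]]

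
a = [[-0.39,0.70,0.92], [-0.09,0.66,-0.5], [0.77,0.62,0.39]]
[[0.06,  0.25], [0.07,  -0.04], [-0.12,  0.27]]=a @ [[-0.17, 0.13], [0.05, 0.13], [-0.04, 0.23]]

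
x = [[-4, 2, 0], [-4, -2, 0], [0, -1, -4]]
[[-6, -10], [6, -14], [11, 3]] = x@ [[0, 3], [-3, 1], [-2, -1]]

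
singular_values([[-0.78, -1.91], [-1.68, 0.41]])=[2.11, 1.67]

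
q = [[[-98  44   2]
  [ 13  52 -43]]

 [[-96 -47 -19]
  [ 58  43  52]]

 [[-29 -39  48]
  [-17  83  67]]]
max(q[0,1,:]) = 52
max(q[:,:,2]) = 67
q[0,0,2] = 2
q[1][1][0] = 58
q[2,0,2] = 48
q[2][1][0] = -17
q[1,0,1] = -47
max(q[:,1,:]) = 83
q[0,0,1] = 44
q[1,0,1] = -47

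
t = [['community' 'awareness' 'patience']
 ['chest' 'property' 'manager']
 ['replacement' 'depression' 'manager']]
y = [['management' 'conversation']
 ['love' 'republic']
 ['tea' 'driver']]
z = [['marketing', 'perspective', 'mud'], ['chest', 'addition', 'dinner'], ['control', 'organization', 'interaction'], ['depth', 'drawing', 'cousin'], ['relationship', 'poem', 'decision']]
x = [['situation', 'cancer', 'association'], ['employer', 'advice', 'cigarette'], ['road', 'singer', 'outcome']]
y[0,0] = 'management'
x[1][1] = 'advice'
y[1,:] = ['love', 'republic']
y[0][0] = 'management'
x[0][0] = 'situation'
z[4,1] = 'poem'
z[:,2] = ['mud', 'dinner', 'interaction', 'cousin', 'decision']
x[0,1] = 'cancer'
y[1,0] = 'love'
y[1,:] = ['love', 'republic']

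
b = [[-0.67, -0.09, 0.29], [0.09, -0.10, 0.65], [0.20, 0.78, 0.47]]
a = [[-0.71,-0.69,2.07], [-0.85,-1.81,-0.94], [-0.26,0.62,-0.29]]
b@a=[[0.48,0.80,-1.39], [-0.15,0.52,0.09], [-0.93,-1.26,-0.46]]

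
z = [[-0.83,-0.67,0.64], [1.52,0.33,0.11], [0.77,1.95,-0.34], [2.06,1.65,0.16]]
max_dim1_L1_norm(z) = 3.87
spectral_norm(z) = 3.67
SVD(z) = [[-0.30, -0.09, -0.91],[0.36, -0.64, 0.13],[0.52, 0.72, -0.11],[0.71, -0.24, -0.37]] @ diag([3.6706796833633613, 1.2713600514013976, 0.6255032228886545]) @ [[0.73, 0.68, -0.06], [-0.66, 0.68, -0.32], [0.18, -0.27, -0.95]]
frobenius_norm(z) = 3.93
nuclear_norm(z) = 5.57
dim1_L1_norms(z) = [2.14, 1.96, 3.06, 3.87]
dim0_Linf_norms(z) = [2.06, 1.95, 0.64]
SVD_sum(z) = [[-0.8,-0.75,0.06], [0.96,0.91,-0.08], [1.39,1.31,-0.11], [1.90,1.79,-0.15]] + [[0.07, -0.07, 0.03],  [0.54, -0.55, 0.26],  [-0.61, 0.62, -0.29],  [0.2, -0.20, 0.1]] + [[-0.1, 0.16, 0.54], [0.01, -0.02, -0.08], [-0.01, 0.02, 0.07], [-0.04, 0.06, 0.22]]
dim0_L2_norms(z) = [2.8, 2.66, 0.75]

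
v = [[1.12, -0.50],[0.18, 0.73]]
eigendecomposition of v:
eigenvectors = [[0.86+0.00j, 0.86-0.00j],[0.33-0.39j, (0.33+0.39j)]]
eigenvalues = [(0.92+0.23j), (0.92-0.23j)]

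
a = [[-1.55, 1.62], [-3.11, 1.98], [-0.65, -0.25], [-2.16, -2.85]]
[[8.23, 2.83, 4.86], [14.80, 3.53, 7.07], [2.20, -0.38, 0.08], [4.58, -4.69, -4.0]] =a@[[-3.90, -0.06, -0.93],[1.35, 1.69, 2.11]]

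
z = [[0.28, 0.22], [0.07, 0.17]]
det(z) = 0.032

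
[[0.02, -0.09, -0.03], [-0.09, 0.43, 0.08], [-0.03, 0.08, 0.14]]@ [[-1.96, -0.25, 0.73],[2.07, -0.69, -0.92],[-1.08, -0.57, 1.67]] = [[-0.19, 0.07, 0.05],[0.98, -0.32, -0.33],[0.07, -0.13, 0.14]]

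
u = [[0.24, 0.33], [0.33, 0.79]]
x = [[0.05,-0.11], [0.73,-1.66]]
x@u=[[-0.02,  -0.07], [-0.37,  -1.07]]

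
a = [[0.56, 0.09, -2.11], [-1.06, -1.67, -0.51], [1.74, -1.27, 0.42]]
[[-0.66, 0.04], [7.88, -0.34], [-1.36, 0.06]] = a@[[-2.72,0.12], [-2.83,0.12], [-0.53,0.02]]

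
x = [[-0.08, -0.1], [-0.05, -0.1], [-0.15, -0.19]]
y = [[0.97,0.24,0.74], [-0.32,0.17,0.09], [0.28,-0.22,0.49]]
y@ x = [[-0.20, -0.26], [0.00, -0.00], [-0.08, -0.1]]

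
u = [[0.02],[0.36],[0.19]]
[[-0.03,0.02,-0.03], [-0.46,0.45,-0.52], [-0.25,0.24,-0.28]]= u @ [[-1.29,1.24,-1.45]]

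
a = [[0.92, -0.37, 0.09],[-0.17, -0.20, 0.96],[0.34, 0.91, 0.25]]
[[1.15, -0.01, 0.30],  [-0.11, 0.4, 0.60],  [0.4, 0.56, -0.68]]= a @ [[1.23, 0.11, -0.06], [-0.04, 0.43, -0.85], [0.09, 0.53, 0.44]]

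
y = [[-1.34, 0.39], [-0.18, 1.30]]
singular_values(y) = [1.61, 1.04]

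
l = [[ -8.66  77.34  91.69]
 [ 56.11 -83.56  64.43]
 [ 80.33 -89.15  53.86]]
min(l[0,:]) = -8.66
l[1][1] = -83.56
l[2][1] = -89.15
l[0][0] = -8.66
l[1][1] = -83.56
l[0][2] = 91.69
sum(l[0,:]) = 160.37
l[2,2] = 53.86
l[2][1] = -89.15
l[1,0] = 56.11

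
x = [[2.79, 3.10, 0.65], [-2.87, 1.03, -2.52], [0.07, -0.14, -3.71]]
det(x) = -44.99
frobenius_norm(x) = 6.87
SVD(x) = [[-0.55, 0.81, 0.22], [0.66, 0.25, 0.71], [0.52, 0.53, -0.67]] @ diag([5.298720412022331, 3.7476402165982763, 2.2654259648359996]) @ [[-0.64,-0.21,-0.74], [0.42,0.72,-0.56], [-0.65,0.67,0.37]]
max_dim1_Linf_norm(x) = 3.71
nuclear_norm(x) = 11.31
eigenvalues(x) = [(1.94+2.85j), (1.94-2.85j), (-3.78+0j)]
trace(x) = 0.11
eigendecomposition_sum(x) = [[1.39+1.14j, 1.54-1.03j, -0.18+0.68j], [-1.43+0.98j, 0.53+1.70j, (-0.58-0.35j)], [(0.04-0.03j), (-0.02-0.05j), 0.02+0.01j]] + [[(1.39-1.14j), 1.54+1.03j, -0.18-0.68j], [(-1.43-0.98j), 0.53-1.70j, -0.58+0.35j], [(0.04+0.03j), (-0.02+0.05j), 0.02-0.01j]] + [[-0j, (0.03-0j), 1.01-0.00j],[-0.00+0.00j, (-0.04+0j), (-1.36+0j)],[-0.01+0.00j, -0.11+0.00j, (-3.74+0j)]]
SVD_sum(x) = [[1.85, 0.60, 2.15], [-2.23, -0.72, -2.59], [-1.75, -0.56, -2.03]] + [[1.26,2.17,-1.69],[0.4,0.68,-0.53],[0.83,1.43,-1.12]] + [[-0.32,0.33,0.19], [-1.04,1.07,0.60], [0.98,-1.01,-0.56]]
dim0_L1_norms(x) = [5.73, 4.27, 6.88]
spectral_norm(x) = 5.30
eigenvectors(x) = [[0.72+0.00j, 0.72-0.00j, (-0.25+0j)],[-0.20+0.67j, (-0.2-0.67j), 0.33+0.00j],[0.00-0.02j, 0.00+0.02j, 0.91+0.00j]]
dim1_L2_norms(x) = [4.22, 3.96, 3.71]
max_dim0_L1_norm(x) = 6.88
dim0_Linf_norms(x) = [2.87, 3.1, 3.71]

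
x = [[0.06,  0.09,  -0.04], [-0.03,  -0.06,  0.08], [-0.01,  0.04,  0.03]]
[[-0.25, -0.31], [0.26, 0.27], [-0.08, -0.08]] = x@[[1.08, -0.14], [-2.82, -2.86], [1.54, 1.12]]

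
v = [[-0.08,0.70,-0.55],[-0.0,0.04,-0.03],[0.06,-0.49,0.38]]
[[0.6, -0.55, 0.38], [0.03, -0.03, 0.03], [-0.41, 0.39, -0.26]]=v @ [[-0.2, 0.51, 0.84],[0.06, -0.85, 0.53],[-0.98, -0.15, -0.14]]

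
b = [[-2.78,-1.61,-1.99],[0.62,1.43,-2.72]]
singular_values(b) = [3.83, 3.07]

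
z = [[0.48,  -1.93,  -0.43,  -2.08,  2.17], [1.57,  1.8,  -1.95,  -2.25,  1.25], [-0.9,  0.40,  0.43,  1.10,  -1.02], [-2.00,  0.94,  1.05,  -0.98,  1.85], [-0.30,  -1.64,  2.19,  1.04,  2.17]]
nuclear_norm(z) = 14.11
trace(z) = 3.90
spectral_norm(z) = 4.93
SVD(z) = [[-0.45,-0.55,0.38,-0.53,0.27], [-0.78,0.16,-0.18,0.51,0.27], [0.32,0.16,-0.20,-0.11,0.91], [-0.07,-0.41,-0.87,-0.22,-0.13], [0.29,-0.70,0.12,0.63,0.13]] @ diag([4.928494340836799, 4.617732078706919, 2.941640467362775, 1.4695444611935626, 0.14860827355748926]) @ [[-0.34,-0.19,0.49,0.69,-0.36],[0.19,0.47,-0.42,0.14,-0.74],[0.61,-0.74,-0.18,0.13,-0.18],[0.62,0.44,0.22,0.47,0.39],[-0.31,-0.08,-0.7,0.51,0.37]]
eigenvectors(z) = [[0.07+0.51j, 0.07-0.51j, 0.60+0.00j, 0.05+0.00j, (0.32+0j)],[0.61+0.00j, (0.61-0j), (0.13+0j), 0.30+0.00j, 0.11+0.00j],[-0.18-0.22j, (-0.18+0.22j), (-0.13+0j), -0.09+0.00j, (0.72+0j)],[(-0.09-0.03j), -0.09+0.03j, 0.78+0.00j, (0.53+0j), -0.50+0.00j],[(-0.24+0.47j), (-0.24-0.47j), -0.03+0.00j, (0.79+0j), -0.34+0.00j]]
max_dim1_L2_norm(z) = 4.02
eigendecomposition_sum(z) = [[(0.74+0.77j), -1.09+0.73j, (-0.14-0.98j), -0.39-0.88j, 0.62+0.15j], [(1.02-0.74j), (0.68+1.4j), (-1.17+0.01j), -1.10+0.32j, (0.28-0.71j)], [(-0.56-0.15j), 0.30-0.65j, (0.34+0.42j), (0.43+0.3j), (-0.33+0.11j)], [(-0.19+0.06j), (-0.03-0.24j), 0.17+0.06j, 0.18+0.01j, (-0.08+0.09j)], [0.16+1.09j, -1.35-0.04j, 0.47-0.91j, 0.20-0.97j, (0.43+0.5j)]] + [[0.74-0.77j,-1.09-0.73j,(-0.14+0.98j),(-0.39+0.88j),0.62-0.15j],  [1.02+0.74j,0.68-1.40j,(-1.17-0.01j),-1.10-0.32j,0.28+0.71j],  [-0.56+0.15j,(0.3+0.65j),0.34-0.42j,(0.43-0.3j),-0.33-0.11j],  [-0.19-0.06j,(-0.03+0.24j),(0.17-0.06j),0.18-0.01j,-0.08-0.09j],  [(0.16-1.09j),-1.35+0.04j,(0.47+0.91j),(0.2+0.97j),(0.43-0.5j)]] + [[-0.93-0.00j, (0.21+0j), (-0.15+0j), (-1.34+0j), 0.86+0.00j], [(-0.2-0j), (0.05+0j), -0.03+0.00j, -0.29+0.00j, 0.19+0.00j], [(0.2+0j), -0.04-0.00j, 0.03-0.00j, (0.28-0j), -0.18-0.00j], [-1.20-0.00j, 0.27+0.00j, -0.19+0.00j, -1.72+0.00j, 1.10+0.00j], [(0.04+0j), (-0.01-0j), (0.01-0j), 0.06-0.00j, -0.04-0.00j]] + [[(-0.04-0j), 0.06+0.00j, (0.07+0j), (0.03+0j), (0.08+0j)],[-0.26-0.00j, 0.40+0.00j, 0.45+0.00j, 0.23+0.00j, (0.51+0j)],[(0.08+0j), -0.12-0.00j, (-0.14-0j), (-0.07-0j), -0.16-0.00j],[(-0.46-0j), 0.70+0.00j, 0.79+0.00j, 0.40+0.00j, 0.90+0.00j],[(-0.69-0j), (1.05+0j), (1.18+0j), (0.6+0j), 1.34+0.00j]] + [[(-0.02+0j), -0.02-0.00j, -0.07-0.00j, 0.01-0.00j, -0.01+0.00j], [-0.01+0.00j, -0.01-0.00j, (-0.02-0j), -0j, -0.00+0.00j], [(-0.05+0j), (-0.04-0j), -0.15-0.00j, (0.02-0j), -0.01+0.00j], [0.04-0.00j, 0.03+0.00j, 0.10+0.00j, (-0.01+0j), 0.01-0.00j], [0.02-0.00j, (0.02+0j), 0.07+0.00j, (-0.01+0j), (0.01-0j)]]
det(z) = 14.62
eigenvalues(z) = [(2.37+3.09j), (2.37-3.09j), (-2.62+0j), (1.96+0j), (-0.19+0j)]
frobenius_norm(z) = 7.51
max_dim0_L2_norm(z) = 3.93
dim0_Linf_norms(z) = [2.0, 1.93, 2.19, 2.25, 2.17]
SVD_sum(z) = [[0.76,  0.42,  -1.09,  -1.54,  0.80], [1.31,  0.73,  -1.88,  -2.65,  1.38], [-0.53,  -0.3,  0.77,  1.08,  -0.56], [0.11,  0.06,  -0.16,  -0.22,  0.12], [-0.49,  -0.27,  0.70,  0.99,  -0.51]] + [[-0.47, -1.18, 1.07, -0.35, 1.87],[0.14, 0.34, -0.31, 0.1, -0.54],[0.14, 0.35, -0.31, 0.1, -0.55],[-0.35, -0.88, 0.80, -0.26, 1.39],[-0.60, -1.5, 1.36, -0.44, 2.38]] + [[0.68, -0.83, -0.21, 0.15, -0.21], [-0.33, 0.4, 0.10, -0.07, 0.1], [-0.36, 0.44, 0.11, -0.08, 0.11], [-1.56, 1.9, 0.47, -0.33, 0.47], [0.22, -0.27, -0.07, 0.05, -0.07]] + [[-0.48,-0.34,-0.17,-0.36,-0.30],  [0.47,0.33,0.17,0.35,0.29],  [-0.1,-0.07,-0.04,-0.08,-0.07],  [-0.2,-0.14,-0.07,-0.15,-0.13],  [0.58,0.41,0.21,0.44,0.36]] + [[-0.01, -0.0, -0.03, 0.02, 0.02], [-0.01, -0.00, -0.03, 0.02, 0.01], [-0.04, -0.01, -0.09, 0.07, 0.05], [0.01, 0.0, 0.01, -0.01, -0.01], [-0.01, -0.00, -0.01, 0.01, 0.01]]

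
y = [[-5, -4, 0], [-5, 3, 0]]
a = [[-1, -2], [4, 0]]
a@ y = [[15, -2, 0], [-20, -16, 0]]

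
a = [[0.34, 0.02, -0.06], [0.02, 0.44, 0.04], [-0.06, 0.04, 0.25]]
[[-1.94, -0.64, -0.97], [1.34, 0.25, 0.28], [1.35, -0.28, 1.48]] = a @ [[-5.23,-2.26,-1.9], [2.94,0.84,0.23], [3.67,-1.79,5.42]]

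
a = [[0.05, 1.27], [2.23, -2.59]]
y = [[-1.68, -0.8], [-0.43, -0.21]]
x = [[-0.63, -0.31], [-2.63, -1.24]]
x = a @ y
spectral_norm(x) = 2.99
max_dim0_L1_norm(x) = 3.26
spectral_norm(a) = 3.55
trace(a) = -2.54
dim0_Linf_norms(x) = [2.63, 1.24]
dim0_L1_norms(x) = [3.26, 1.55]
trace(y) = -1.89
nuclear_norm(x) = 3.00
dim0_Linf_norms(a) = [2.23, 2.59]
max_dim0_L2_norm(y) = 1.73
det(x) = -0.03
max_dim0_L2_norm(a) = 2.88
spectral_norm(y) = 1.92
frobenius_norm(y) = 1.92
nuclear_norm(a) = 4.38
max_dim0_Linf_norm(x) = 2.63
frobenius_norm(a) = 3.65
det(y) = 0.01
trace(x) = -1.87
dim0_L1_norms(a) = [2.28, 3.86]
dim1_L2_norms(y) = [1.86, 0.48]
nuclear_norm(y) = 1.93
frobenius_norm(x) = 2.99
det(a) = -2.96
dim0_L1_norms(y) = [2.11, 1.01]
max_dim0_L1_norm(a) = 3.86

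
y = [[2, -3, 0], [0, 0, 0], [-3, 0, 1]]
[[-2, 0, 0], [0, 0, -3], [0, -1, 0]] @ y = [[-4, 6, 0], [9, 0, -3], [0, 0, 0]]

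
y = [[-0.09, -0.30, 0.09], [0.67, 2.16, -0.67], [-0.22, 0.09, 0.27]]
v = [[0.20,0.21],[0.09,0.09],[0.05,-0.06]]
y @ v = [[-0.04, -0.05], [0.29, 0.38], [-0.02, -0.05]]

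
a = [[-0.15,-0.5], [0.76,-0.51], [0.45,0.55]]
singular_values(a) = [0.93, 0.86]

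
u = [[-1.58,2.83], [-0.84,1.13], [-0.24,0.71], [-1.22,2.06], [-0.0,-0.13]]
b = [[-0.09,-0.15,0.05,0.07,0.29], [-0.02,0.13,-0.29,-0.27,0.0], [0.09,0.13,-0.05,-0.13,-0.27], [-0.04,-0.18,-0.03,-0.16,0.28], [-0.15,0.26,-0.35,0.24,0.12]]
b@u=[[0.17, -0.28], [0.32, -0.67], [-0.08, 0.13], [0.42, -0.7], [-0.19, 0.1]]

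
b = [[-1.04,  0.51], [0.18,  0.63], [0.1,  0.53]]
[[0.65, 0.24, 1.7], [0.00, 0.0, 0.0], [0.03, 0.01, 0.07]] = b@[[-0.55, -0.20, -1.43], [0.16, 0.06, 0.41]]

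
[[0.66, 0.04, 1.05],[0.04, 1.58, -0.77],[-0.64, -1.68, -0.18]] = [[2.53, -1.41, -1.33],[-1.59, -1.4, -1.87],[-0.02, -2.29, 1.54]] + [[-1.87,1.45,2.38], [1.63,2.98,1.10], [-0.62,0.61,-1.72]]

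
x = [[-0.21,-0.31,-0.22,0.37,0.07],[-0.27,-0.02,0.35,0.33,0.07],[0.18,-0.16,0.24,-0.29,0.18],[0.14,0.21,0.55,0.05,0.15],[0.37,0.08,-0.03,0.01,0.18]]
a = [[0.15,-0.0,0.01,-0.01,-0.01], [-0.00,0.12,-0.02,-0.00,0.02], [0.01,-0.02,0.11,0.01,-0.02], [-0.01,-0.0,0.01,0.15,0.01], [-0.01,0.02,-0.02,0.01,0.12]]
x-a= [[-0.36, -0.31, -0.23, 0.38, 0.08],  [-0.27, -0.14, 0.37, 0.33, 0.05],  [0.17, -0.14, 0.13, -0.3, 0.2],  [0.15, 0.21, 0.54, -0.10, 0.14],  [0.38, 0.06, -0.01, 0.0, 0.06]]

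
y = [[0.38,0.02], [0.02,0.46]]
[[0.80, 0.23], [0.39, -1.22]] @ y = [[0.31, 0.12],[0.12, -0.55]]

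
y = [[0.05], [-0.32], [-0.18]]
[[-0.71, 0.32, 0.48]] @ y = [[-0.22]]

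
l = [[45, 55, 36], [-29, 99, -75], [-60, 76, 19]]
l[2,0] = -60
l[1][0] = -29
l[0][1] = 55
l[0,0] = 45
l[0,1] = 55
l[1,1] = 99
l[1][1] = 99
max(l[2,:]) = 76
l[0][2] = 36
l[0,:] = [45, 55, 36]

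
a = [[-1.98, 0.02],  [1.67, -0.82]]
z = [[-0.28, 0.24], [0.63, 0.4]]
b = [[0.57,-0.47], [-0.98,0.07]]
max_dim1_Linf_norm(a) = 1.98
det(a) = 1.59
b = a @ z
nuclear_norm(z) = 1.10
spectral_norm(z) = 0.76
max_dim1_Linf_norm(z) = 0.63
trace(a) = -2.80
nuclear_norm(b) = 1.53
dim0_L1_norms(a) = [3.65, 0.84]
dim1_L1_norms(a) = [2.0, 2.49]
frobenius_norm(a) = 2.72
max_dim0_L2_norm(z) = 0.69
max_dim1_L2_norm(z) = 0.75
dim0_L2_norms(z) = [0.69, 0.47]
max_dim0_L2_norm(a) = 2.59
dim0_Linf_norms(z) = [0.63, 0.4]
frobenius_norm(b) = 1.23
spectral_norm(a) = 2.65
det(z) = -0.26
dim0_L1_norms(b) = [1.55, 0.54]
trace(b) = 0.64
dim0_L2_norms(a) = [2.59, 0.82]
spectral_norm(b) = 1.18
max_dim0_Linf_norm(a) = 1.98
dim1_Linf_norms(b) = [0.57, 0.98]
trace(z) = 0.12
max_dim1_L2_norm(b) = 0.98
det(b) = -0.42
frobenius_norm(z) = 0.83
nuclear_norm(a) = 3.25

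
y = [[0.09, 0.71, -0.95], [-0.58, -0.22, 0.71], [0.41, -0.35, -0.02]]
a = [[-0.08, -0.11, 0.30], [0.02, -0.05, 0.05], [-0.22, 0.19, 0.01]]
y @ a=[[0.22, -0.23, 0.05], [-0.11, 0.21, -0.18], [-0.04, -0.03, 0.11]]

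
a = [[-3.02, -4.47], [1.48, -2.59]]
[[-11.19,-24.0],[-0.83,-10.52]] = a@[[1.75, 1.05],[1.32, 4.66]]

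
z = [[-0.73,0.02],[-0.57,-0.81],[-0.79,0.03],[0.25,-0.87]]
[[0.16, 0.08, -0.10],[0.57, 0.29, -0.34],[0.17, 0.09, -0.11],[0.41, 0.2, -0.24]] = z@[[-0.24, -0.12, 0.15], [-0.54, -0.27, 0.32]]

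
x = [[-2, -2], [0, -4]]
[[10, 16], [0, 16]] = x@[[-5, -4], [0, -4]]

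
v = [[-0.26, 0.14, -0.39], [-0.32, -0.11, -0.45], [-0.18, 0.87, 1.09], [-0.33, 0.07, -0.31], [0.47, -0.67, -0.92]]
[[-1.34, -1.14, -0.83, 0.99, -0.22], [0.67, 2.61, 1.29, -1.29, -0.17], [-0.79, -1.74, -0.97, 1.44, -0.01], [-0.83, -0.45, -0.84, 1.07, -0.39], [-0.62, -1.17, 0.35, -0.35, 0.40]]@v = [[0.43, -0.57, 0.03], [-0.90, 0.95, 0.53], [0.46, -0.66, -0.40], [-0.03, -0.46, -0.36], [0.78, 0.05, 0.89]]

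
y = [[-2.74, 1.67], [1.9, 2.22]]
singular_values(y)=[3.34, 2.77]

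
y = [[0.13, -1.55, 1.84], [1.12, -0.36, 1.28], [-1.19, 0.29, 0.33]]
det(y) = 2.680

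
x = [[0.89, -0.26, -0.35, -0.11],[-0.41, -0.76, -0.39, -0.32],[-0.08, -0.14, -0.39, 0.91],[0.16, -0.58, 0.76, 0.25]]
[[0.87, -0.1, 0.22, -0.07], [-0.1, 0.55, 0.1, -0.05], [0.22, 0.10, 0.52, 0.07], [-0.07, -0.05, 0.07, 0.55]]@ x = [[0.79, -0.14, -0.4, 0.12], [-0.33, -0.38, -0.26, -0.09], [0.12, -0.25, -0.27, 0.43], [0.04, -0.27, 0.43, 0.22]]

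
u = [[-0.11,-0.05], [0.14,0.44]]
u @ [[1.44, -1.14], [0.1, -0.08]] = [[-0.16, 0.13], [0.25, -0.19]]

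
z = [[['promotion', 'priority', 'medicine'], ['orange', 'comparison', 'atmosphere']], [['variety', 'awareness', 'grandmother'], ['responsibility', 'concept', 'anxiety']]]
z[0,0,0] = 'promotion'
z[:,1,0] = ['orange', 'responsibility']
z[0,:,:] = [['promotion', 'priority', 'medicine'], ['orange', 'comparison', 'atmosphere']]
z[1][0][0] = 'variety'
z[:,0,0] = ['promotion', 'variety']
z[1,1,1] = 'concept'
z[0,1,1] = 'comparison'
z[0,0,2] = 'medicine'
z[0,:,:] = [['promotion', 'priority', 'medicine'], ['orange', 'comparison', 'atmosphere']]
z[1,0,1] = 'awareness'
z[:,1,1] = ['comparison', 'concept']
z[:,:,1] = [['priority', 'comparison'], ['awareness', 'concept']]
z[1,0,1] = 'awareness'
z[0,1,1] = 'comparison'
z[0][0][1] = 'priority'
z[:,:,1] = [['priority', 'comparison'], ['awareness', 'concept']]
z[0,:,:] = [['promotion', 'priority', 'medicine'], ['orange', 'comparison', 'atmosphere']]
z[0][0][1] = 'priority'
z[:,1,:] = [['orange', 'comparison', 'atmosphere'], ['responsibility', 'concept', 'anxiety']]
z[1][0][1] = 'awareness'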